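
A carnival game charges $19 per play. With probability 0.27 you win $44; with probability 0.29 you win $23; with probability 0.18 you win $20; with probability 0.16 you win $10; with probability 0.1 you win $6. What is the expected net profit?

E[payout] = 44·0.27 + 23·0.29 + 20·0.18 + 10·0.16 + 6·0.1
 = 11.88 + 6.67 + 3.6 + 1.6 + 0.6
 = 24.35
Net = 24.35 - 19 = 5.35

5.35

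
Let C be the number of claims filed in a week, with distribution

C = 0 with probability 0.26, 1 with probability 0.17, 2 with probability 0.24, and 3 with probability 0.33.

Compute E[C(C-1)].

E[C(C-1)] = Σ c(c-1)·P(C=c)
 = 0·0.26 + 0·0.17 + 2·0.24 + 6·0.33
 = 0 + 0 + 0.48 + 1.98
 = 2.46

2.46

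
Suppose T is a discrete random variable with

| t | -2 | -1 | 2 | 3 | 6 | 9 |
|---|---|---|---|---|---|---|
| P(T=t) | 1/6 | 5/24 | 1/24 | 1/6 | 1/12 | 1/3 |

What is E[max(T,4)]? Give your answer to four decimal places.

5.8333

E[max(T,4)] = Σ max(t,4)·P(T=t)
 = 4·1/6 + 4·5/24 + 4·1/24 + 4·1/6 + 6·1/12 + 9·1/3
 = 2/3 + 5/6 + 1/6 + 2/3 + 1/2 + 3
 = 35/6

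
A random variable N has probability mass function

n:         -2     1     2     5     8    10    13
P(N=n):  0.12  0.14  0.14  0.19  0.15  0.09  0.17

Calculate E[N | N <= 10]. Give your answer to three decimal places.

3.892

P(N <= 10) = 0.12 + 0.14 + 0.14 + 0.19 + 0.15 + 0.09 = 0.83.
E[N | N <= 10] = [(-2)·0.12 + 1·0.14 + 2·0.14 + 5·0.19 + 8·0.15 + 10·0.09] / 0.83
 = 3.23 / 0.83
 = 323/83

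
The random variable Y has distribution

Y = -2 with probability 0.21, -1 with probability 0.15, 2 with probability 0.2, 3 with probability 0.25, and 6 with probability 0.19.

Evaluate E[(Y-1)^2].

8.44

E[(Y-1)^2] = Σ (y-1)^2·P(Y=y)
 = 9·0.21 + 4·0.15 + 1·0.2 + 4·0.25 + 25·0.19
 = 1.89 + 0.6 + 0.2 + 1 + 4.75
 = 8.44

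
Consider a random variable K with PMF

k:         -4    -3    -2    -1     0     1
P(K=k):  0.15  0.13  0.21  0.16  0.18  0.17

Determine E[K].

-1.4

E[K] = Σ k·P(K=k)
 = (-4)·0.15 + (-3)·0.13 + (-2)·0.21 + (-1)·0.16 + 0·0.18 + 1·0.17
 = (-0.6) + (-0.39) + (-0.42) + (-0.16) + 0 + 0.17
 = -1.4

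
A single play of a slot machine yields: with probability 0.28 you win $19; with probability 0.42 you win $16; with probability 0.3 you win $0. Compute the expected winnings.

E[payout] = 19·0.28 + 16·0.42 + 0·0.3
 = 5.32 + 6.72 + 0
 = 12.04

12.04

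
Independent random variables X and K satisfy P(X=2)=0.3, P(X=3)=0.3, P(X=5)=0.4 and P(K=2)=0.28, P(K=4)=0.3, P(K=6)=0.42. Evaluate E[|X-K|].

1.86

E[|X-K|] = Σ_x Σ_k |x-k| · P(X=x)P(K=k)
 = 0·0.084 + 2·0.09 + 4·0.126 + 1·0.084 + 1·0.09 + 3·0.126 + 3·0.112 + 1·0.12 + 1·0.168
 = 0 + 0.18 + 0.504 + 0.084 + 0.09 + 0.378 + 0.336 + 0.12 + 0.168
 = 1.86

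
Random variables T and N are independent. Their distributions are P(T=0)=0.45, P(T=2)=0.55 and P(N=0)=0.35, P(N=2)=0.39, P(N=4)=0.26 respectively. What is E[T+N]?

E[T+N] = Σ_t Σ_n (t+n) · P(T=t)P(N=n)
 = 0·0.1575 + 2·0.1755 + 4·0.117 + 2·0.1925 + 4·0.2145 + 6·0.143
 = 0 + 0.351 + 0.468 + 0.385 + 0.858 + 0.858
 = 2.92

2.92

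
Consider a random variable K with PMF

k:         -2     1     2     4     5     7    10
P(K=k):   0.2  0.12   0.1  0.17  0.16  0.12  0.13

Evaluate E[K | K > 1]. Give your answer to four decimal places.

5.6176

P(K > 1) = 0.1 + 0.17 + 0.16 + 0.12 + 0.13 = 0.68.
E[K | K > 1] = [2·0.1 + 4·0.17 + 5·0.16 + 7·0.12 + 10·0.13] / 0.68
 = 3.82 / 0.68
 = 191/34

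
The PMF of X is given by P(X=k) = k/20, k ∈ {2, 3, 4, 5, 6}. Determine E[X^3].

E[X^3] = Σ x^3·P(X=x)
 = 8·1/10 + 27·3/20 + 64·1/5 + 125·1/4 + 216·3/10
 = 4/5 + 81/20 + 64/5 + 125/4 + 324/5
 = 1137/10

113.7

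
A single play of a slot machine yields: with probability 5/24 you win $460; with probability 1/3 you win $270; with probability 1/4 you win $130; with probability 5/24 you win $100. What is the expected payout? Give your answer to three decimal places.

239.167

E[payout] = 460·5/24 + 270·1/3 + 130·1/4 + 100·5/24
 = 575/6 + 90 + 65/2 + 125/6
 = 1435/6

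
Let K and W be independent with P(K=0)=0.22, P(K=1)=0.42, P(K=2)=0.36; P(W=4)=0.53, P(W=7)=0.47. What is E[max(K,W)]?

5.41

E[max(K,W)] = Σ_k Σ_w max(k,w) · P(K=k)P(W=w)
 = 4·0.1166 + 7·0.1034 + 4·0.2226 + 7·0.1974 + 4·0.1908 + 7·0.1692
 = 0.4664 + 0.7238 + 0.8904 + 1.3818 + 0.7632 + 1.1844
 = 5.41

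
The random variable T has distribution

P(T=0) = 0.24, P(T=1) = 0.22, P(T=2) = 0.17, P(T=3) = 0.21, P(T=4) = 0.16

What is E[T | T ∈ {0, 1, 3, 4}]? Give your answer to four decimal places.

1.7952

P(T ∈ {0, 1, 3, 4}) = 0.24 + 0.22 + 0.21 + 0.16 = 0.83.
E[T | T ∈ {0, 1, 3, 4}] = [0·0.24 + 1·0.22 + 3·0.21 + 4·0.16] / 0.83
 = 1.49 / 0.83
 = 149/83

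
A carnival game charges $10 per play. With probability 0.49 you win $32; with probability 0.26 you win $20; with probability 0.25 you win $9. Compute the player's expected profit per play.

E[payout] = 32·0.49 + 20·0.26 + 9·0.25
 = 15.68 + 5.2 + 2.25
 = 23.13
Net = 23.13 - 10 = 13.13

13.13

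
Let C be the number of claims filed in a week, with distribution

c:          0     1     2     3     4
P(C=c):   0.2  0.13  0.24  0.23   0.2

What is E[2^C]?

6.46

E[2^C] = Σ 2^c·P(C=c)
 = 1·0.2 + 2·0.13 + 4·0.24 + 8·0.23 + 16·0.2
 = 0.2 + 0.26 + 0.96 + 1.84 + 3.2
 = 6.46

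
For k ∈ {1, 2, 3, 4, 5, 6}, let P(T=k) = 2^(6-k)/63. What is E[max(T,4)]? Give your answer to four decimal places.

E[max(T,4)] = Σ max(t,4)·P(T=t)
 = 4·32/63 + 4·16/63 + 4·8/63 + 4·4/63 + 5·2/63 + 6·1/63
 = 128/63 + 64/63 + 32/63 + 16/63 + 10/63 + 2/21
 = 256/63

4.0635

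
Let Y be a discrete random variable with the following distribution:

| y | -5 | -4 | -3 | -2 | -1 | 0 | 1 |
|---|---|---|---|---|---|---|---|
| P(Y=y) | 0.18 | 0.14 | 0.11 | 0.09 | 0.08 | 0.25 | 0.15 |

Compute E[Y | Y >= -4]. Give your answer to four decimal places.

P(Y >= -4) = 0.14 + 0.11 + 0.09 + 0.08 + 0.25 + 0.15 = 0.82.
E[Y | Y >= -4] = [(-4)·0.14 + (-3)·0.11 + (-2)·0.09 + (-1)·0.08 + 0·0.25 + 1·0.15] / 0.82
 = -1 / 0.82
 = -50/41

-1.2195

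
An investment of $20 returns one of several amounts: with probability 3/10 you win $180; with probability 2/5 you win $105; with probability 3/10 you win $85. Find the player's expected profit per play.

E[payout] = 180·3/10 + 105·2/5 + 85·3/10
 = 54 + 42 + 51/2
 = 243/2
Net = 243/2 - 20 = 203/2

101.5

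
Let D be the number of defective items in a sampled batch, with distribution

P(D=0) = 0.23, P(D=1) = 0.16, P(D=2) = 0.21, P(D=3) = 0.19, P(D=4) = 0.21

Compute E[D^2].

E[D^2] = Σ d^2·P(D=d)
 = 0·0.23 + 1·0.16 + 4·0.21 + 9·0.19 + 16·0.21
 = 0 + 0.16 + 0.84 + 1.71 + 3.36
 = 6.07

6.07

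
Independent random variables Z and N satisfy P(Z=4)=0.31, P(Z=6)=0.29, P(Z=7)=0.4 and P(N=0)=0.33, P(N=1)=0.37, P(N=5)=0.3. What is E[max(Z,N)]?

E[max(Z,N)] = Σ_z Σ_n max(z,n) · P(Z=z)P(N=n)
 = 4·0.1023 + 4·0.1147 + 5·0.093 + 6·0.0957 + 6·0.1073 + 6·0.087 + 7·0.132 + 7·0.148 + 7·0.12
 = 0.4092 + 0.4588 + 0.465 + 0.5742 + 0.6438 + 0.522 + 0.924 + 1.036 + 0.84
 = 5.873

5.873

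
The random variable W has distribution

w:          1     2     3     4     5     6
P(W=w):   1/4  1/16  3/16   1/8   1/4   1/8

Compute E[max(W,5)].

5.125

E[max(W,5)] = Σ max(w,5)·P(W=w)
 = 5·1/4 + 5·1/16 + 5·3/16 + 5·1/8 + 5·1/4 + 6·1/8
 = 5/4 + 5/16 + 15/16 + 5/8 + 5/4 + 3/4
 = 41/8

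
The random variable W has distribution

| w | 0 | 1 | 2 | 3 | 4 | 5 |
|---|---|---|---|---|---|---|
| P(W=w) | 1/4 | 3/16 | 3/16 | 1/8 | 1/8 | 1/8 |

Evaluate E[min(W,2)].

1.3125

E[min(W,2)] = Σ min(w,2)·P(W=w)
 = 0·1/4 + 1·3/16 + 2·3/16 + 2·1/8 + 2·1/8 + 2·1/8
 = 0 + 3/16 + 3/8 + 1/4 + 1/4 + 1/4
 = 21/16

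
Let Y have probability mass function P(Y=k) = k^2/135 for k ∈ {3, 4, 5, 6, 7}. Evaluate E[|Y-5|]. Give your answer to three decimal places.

1.244

E[|Y-5|] = Σ |y-5|·P(Y=y)
 = 2·1/15 + 1·16/135 + 0·5/27 + 1·4/15 + 2·49/135
 = 2/15 + 16/135 + 0 + 4/15 + 98/135
 = 56/45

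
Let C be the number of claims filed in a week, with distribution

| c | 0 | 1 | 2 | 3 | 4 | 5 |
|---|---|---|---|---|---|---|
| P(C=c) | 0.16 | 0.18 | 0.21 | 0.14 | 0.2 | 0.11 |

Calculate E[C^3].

E[C^3] = Σ c^3·P(C=c)
 = 0·0.16 + 1·0.18 + 8·0.21 + 27·0.14 + 64·0.2 + 125·0.11
 = 0 + 0.18 + 1.68 + 3.78 + 12.8 + 13.75
 = 32.19

32.19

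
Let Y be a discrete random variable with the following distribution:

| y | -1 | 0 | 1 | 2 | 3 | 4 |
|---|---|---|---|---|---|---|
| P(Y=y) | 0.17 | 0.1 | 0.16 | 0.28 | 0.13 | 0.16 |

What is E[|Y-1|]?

E[|Y-1|] = Σ |y-1|·P(Y=y)
 = 2·0.17 + 1·0.1 + 0·0.16 + 1·0.28 + 2·0.13 + 3·0.16
 = 0.34 + 0.1 + 0 + 0.28 + 0.26 + 0.48
 = 1.46

1.46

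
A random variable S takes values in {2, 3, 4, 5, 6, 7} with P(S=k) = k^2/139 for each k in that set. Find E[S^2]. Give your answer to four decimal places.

E[S^2] = Σ s^2·P(S=s)
 = 4·4/139 + 9·9/139 + 16·16/139 + 25·25/139 + 36·36/139 + 49·49/139
 = 16/139 + 81/139 + 256/139 + 625/139 + 1296/139 + 2401/139
 = 4675/139

33.6331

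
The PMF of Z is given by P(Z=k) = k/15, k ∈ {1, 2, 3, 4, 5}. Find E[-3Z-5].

E[-3Z-5] = Σ (-3z-5)·P(Z=z)
 = (-8)·1/15 + (-11)·2/15 + (-14)·1/5 + (-17)·4/15 + (-20)·1/3
 = (-8/15) + (-22/15) + (-14/5) + (-68/15) + (-20/3)
 = -16

-16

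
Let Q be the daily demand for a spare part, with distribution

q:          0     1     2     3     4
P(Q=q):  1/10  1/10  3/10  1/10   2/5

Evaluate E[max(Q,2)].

2.9

E[max(Q,2)] = Σ max(q,2)·P(Q=q)
 = 2·1/10 + 2·1/10 + 2·3/10 + 3·1/10 + 4·2/5
 = 1/5 + 1/5 + 3/5 + 3/10 + 8/5
 = 29/10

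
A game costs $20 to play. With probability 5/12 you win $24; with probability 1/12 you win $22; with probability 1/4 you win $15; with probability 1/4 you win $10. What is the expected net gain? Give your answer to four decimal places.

E[payout] = 24·5/12 + 22·1/12 + 15·1/4 + 10·1/4
 = 10 + 11/6 + 15/4 + 5/2
 = 217/12
Net = 217/12 - 20 = -23/12

-1.9167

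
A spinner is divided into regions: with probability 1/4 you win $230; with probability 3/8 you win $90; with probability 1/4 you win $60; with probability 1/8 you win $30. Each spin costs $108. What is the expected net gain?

2

E[payout] = 230·1/4 + 90·3/8 + 60·1/4 + 30·1/8
 = 115/2 + 135/4 + 15 + 15/4
 = 110
Net = 110 - 108 = 2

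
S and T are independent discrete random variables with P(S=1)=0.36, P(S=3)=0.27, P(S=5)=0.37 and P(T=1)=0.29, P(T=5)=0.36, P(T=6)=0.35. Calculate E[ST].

E[ST] = Σ_s Σ_t st · P(S=s)P(T=t)
 = 1·0.1044 + 5·0.1296 + 6·0.126 + 3·0.0783 + 15·0.0972 + 18·0.0945 + 5·0.1073 + 25·0.1332 + 30·0.1295
 = 0.1044 + 0.648 + 0.756 + 0.2349 + 1.458 + 1.701 + 0.5365 + 3.33 + 3.885
 = 12.6538

12.6538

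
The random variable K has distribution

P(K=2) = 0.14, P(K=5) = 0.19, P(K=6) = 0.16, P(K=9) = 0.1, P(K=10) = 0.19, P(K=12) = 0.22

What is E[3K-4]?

E[3K-4] = Σ (3k-4)·P(K=k)
 = 2·0.14 + 11·0.19 + 14·0.16 + 23·0.1 + 26·0.19 + 32·0.22
 = 0.28 + 2.09 + 2.24 + 2.3 + 4.94 + 7.04
 = 18.89

18.89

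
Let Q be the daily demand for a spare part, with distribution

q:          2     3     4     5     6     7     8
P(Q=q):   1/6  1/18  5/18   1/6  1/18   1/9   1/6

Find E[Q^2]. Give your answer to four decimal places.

27.8889

E[Q^2] = Σ q^2·P(Q=q)
 = 4·1/6 + 9·1/18 + 16·5/18 + 25·1/6 + 36·1/18 + 49·1/9 + 64·1/6
 = 2/3 + 1/2 + 40/9 + 25/6 + 2 + 49/9 + 32/3
 = 251/9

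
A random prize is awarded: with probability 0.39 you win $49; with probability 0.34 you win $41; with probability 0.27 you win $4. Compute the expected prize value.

34.13

E[payout] = 49·0.39 + 41·0.34 + 4·0.27
 = 19.11 + 13.94 + 1.08
 = 34.13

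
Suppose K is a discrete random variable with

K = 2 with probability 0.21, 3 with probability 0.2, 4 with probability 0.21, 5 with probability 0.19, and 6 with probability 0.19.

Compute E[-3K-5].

-16.85

E[-3K-5] = Σ (-3k-5)·P(K=k)
 = (-11)·0.21 + (-14)·0.2 + (-17)·0.21 + (-20)·0.19 + (-23)·0.19
 = (-2.31) + (-2.8) + (-3.57) + (-3.8) + (-4.37)
 = -16.85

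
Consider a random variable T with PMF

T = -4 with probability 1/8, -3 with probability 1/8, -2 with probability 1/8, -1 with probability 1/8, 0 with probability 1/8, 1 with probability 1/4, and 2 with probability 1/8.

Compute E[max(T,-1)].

0

E[max(T,-1)] = Σ max(t,-1)·P(T=t)
 = (-1)·1/8 + (-1)·1/8 + (-1)·1/8 + (-1)·1/8 + 0·1/8 + 1·1/4 + 2·1/8
 = (-1/8) + (-1/8) + (-1/8) + (-1/8) + 0 + 1/4 + 1/4
 = 0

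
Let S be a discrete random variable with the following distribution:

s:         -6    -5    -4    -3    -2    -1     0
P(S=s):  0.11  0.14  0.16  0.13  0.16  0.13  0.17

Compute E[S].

-2.84

E[S] = Σ s·P(S=s)
 = (-6)·0.11 + (-5)·0.14 + (-4)·0.16 + (-3)·0.13 + (-2)·0.16 + (-1)·0.13 + 0·0.17
 = (-0.66) + (-0.7) + (-0.64) + (-0.39) + (-0.32) + (-0.13) + 0
 = -2.84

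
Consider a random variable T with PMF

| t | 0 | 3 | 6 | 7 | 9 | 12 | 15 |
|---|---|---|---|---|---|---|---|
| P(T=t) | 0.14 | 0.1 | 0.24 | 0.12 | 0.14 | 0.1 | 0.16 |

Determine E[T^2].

E[T^2] = Σ t^2·P(T=t)
 = 0·0.14 + 9·0.1 + 36·0.24 + 49·0.12 + 81·0.14 + 144·0.1 + 225·0.16
 = 0 + 0.9 + 8.64 + 5.88 + 11.34 + 14.4 + 36
 = 77.16

77.16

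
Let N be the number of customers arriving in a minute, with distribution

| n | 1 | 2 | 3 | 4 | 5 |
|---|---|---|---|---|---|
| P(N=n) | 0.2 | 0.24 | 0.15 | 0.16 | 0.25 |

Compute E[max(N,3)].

E[max(N,3)] = Σ max(n,3)·P(N=n)
 = 3·0.2 + 3·0.24 + 3·0.15 + 4·0.16 + 5·0.25
 = 0.6 + 0.72 + 0.45 + 0.64 + 1.25
 = 3.66

3.66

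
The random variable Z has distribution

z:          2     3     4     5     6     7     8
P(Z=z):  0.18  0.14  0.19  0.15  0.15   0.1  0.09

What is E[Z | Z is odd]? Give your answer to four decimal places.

4.7949

P(Z is odd) = 0.14 + 0.15 + 0.1 = 0.39.
E[Z | Z is odd] = [3·0.14 + 5·0.15 + 7·0.1] / 0.39
 = 1.87 / 0.39
 = 187/39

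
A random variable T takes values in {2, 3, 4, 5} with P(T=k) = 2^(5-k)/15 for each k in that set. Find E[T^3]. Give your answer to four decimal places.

E[T^3] = Σ t^3·P(T=t)
 = 8·8/15 + 27·4/15 + 64·2/15 + 125·1/15
 = 64/15 + 36/5 + 128/15 + 25/3
 = 85/3

28.3333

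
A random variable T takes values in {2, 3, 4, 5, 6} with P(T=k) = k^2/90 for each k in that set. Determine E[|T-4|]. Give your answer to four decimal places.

1.2667

E[|T-4|] = Σ |t-4|·P(T=t)
 = 2·2/45 + 1·1/10 + 0·8/45 + 1·5/18 + 2·2/5
 = 4/45 + 1/10 + 0 + 5/18 + 4/5
 = 19/15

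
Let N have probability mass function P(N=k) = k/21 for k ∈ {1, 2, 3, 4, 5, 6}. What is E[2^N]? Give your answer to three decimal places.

30.571

E[2^N] = Σ 2^n·P(N=n)
 = 2·1/21 + 4·2/21 + 8·1/7 + 16·4/21 + 32·5/21 + 64·2/7
 = 2/21 + 8/21 + 8/7 + 64/21 + 160/21 + 128/7
 = 214/7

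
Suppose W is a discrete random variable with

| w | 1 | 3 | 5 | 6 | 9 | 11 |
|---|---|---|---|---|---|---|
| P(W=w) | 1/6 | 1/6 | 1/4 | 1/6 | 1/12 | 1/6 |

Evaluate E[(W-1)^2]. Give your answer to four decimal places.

E[(W-1)^2] = Σ (w-1)^2·P(W=w)
 = 0·1/6 + 4·1/6 + 16·1/4 + 25·1/6 + 64·1/12 + 100·1/6
 = 0 + 2/3 + 4 + 25/6 + 16/3 + 50/3
 = 185/6

30.8333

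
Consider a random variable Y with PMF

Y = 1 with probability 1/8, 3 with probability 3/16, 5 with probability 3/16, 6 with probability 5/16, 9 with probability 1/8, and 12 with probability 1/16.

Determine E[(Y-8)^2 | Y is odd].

P(Y is odd) = 1/8 + 3/16 + 3/16 + 1/8 = 5/8.
E[(Y-8)^2 | Y is odd] = [49·1/8 + 25·3/16 + 9·3/16 + 1·1/8] / (5/8)
 = 101/8 / (5/8)
 = 101/5

20.2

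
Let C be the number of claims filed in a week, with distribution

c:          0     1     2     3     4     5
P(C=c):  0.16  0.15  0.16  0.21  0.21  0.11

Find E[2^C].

9.66

E[2^C] = Σ 2^c·P(C=c)
 = 1·0.16 + 2·0.15 + 4·0.16 + 8·0.21 + 16·0.21 + 32·0.11
 = 0.16 + 0.3 + 0.64 + 1.68 + 3.36 + 3.52
 = 9.66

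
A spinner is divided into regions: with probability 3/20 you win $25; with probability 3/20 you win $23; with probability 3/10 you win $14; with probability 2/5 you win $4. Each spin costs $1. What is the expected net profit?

12

E[payout] = 25·3/20 + 23·3/20 + 14·3/10 + 4·2/5
 = 15/4 + 69/20 + 21/5 + 8/5
 = 13
Net = 13 - 1 = 12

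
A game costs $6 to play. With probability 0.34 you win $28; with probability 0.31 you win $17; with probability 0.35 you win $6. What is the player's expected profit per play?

10.89

E[payout] = 28·0.34 + 17·0.31 + 6·0.35
 = 9.52 + 5.27 + 2.1
 = 16.89
Net = 16.89 - 6 = 10.89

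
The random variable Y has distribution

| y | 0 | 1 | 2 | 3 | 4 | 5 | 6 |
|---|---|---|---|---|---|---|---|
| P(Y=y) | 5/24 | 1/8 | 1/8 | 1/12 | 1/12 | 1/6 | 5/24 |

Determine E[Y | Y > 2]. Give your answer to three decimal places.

P(Y > 2) = 1/12 + 1/12 + 1/6 + 5/24 = 13/24.
E[Y | Y > 2] = [3·1/12 + 4·1/12 + 5·1/6 + 6·5/24] / (13/24)
 = 8/3 / (13/24)
 = 64/13

4.923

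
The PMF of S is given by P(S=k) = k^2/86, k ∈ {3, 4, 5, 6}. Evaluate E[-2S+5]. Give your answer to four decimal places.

E[-2S+5] = Σ (-2s+5)·P(S=s)
 = (-1)·9/86 + (-3)·8/43 + (-5)·25/86 + (-7)·18/43
 = (-9/86) + (-24/43) + (-125/86) + (-126/43)
 = -217/43

-5.0465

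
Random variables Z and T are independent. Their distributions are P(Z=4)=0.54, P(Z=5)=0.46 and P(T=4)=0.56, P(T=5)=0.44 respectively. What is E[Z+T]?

8.9

E[Z+T] = Σ_z Σ_t (z+t) · P(Z=z)P(T=t)
 = 8·0.3024 + 9·0.2376 + 9·0.2576 + 10·0.2024
 = 2.4192 + 2.1384 + 2.3184 + 2.024
 = 8.9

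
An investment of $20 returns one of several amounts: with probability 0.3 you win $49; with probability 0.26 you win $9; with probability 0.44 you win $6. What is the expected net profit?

-0.32

E[payout] = 49·0.3 + 9·0.26 + 6·0.44
 = 14.7 + 2.34 + 2.64
 = 19.68
Net = 19.68 - 20 = -0.32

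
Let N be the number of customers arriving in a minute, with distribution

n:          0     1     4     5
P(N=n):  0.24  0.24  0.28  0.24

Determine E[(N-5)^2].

E[(N-5)^2] = Σ (n-5)^2·P(N=n)
 = 25·0.24 + 16·0.24 + 1·0.28 + 0·0.24
 = 6 + 3.84 + 0.28 + 0
 = 10.12

10.12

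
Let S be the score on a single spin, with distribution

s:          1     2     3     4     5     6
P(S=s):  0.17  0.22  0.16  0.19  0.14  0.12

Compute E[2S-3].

3.54

E[2S-3] = Σ (2s-3)·P(S=s)
 = (-1)·0.17 + 1·0.22 + 3·0.16 + 5·0.19 + 7·0.14 + 9·0.12
 = (-0.17) + 0.22 + 0.48 + 0.95 + 0.98 + 1.08
 = 3.54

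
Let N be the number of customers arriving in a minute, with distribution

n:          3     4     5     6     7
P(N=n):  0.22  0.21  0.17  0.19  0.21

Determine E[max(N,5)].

5.61

E[max(N,5)] = Σ max(n,5)·P(N=n)
 = 5·0.22 + 5·0.21 + 5·0.17 + 6·0.19 + 7·0.21
 = 1.1 + 1.05 + 0.85 + 1.14 + 1.47
 = 5.61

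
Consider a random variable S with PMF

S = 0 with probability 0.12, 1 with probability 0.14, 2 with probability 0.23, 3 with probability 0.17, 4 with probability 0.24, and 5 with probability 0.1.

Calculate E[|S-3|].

E[|S-3|] = Σ |s-3|·P(S=s)
 = 3·0.12 + 2·0.14 + 1·0.23 + 0·0.17 + 1·0.24 + 2·0.1
 = 0.36 + 0.28 + 0.23 + 0 + 0.24 + 0.2
 = 1.31

1.31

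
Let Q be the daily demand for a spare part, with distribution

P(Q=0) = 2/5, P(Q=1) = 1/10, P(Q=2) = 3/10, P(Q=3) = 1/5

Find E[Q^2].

E[Q^2] = Σ q^2·P(Q=q)
 = 0·2/5 + 1·1/10 + 4·3/10 + 9·1/5
 = 0 + 1/10 + 6/5 + 9/5
 = 31/10

3.1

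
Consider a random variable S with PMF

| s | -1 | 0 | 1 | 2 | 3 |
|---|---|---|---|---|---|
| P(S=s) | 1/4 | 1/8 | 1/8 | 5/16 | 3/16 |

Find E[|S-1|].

E[|S-1|] = Σ |s-1|·P(S=s)
 = 2·1/4 + 1·1/8 + 0·1/8 + 1·5/16 + 2·3/16
 = 1/2 + 1/8 + 0 + 5/16 + 3/8
 = 21/16

1.3125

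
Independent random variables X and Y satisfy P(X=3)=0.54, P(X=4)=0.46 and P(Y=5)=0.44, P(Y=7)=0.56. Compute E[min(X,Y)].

E[min(X,Y)] = Σ_x Σ_y min(x,y) · P(X=x)P(Y=y)
 = 3·0.2376 + 3·0.3024 + 4·0.2024 + 4·0.2576
 = 0.7128 + 0.9072 + 0.8096 + 1.0304
 = 3.46

3.46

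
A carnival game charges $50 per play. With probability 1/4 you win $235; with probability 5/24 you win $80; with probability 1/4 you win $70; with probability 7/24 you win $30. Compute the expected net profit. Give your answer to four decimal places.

E[payout] = 235·1/4 + 80·5/24 + 70·1/4 + 30·7/24
 = 235/4 + 50/3 + 35/2 + 35/4
 = 305/3
Net = 305/3 - 50 = 155/3

51.6667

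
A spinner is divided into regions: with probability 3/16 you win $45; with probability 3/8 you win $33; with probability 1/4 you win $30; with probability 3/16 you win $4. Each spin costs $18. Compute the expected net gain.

11.0625

E[payout] = 45·3/16 + 33·3/8 + 30·1/4 + 4·3/16
 = 135/16 + 99/8 + 15/2 + 3/4
 = 465/16
Net = 465/16 - 18 = 177/16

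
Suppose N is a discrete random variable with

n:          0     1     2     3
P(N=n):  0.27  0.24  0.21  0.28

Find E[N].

E[N] = Σ n·P(N=n)
 = 0·0.27 + 1·0.24 + 2·0.21 + 3·0.28
 = 0 + 0.24 + 0.42 + 0.84
 = 1.5

1.5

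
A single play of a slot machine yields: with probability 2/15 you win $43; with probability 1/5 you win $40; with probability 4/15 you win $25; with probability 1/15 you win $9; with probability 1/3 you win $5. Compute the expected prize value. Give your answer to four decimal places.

22.6667

E[payout] = 43·2/15 + 40·1/5 + 25·4/15 + 9·1/15 + 5·1/3
 = 86/15 + 8 + 20/3 + 3/5 + 5/3
 = 68/3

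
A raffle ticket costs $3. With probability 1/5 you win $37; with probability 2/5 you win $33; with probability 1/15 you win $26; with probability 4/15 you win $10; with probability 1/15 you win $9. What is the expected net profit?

22.6

E[payout] = 37·1/5 + 33·2/5 + 26·1/15 + 10·4/15 + 9·1/15
 = 37/5 + 66/5 + 26/15 + 8/3 + 3/5
 = 128/5
Net = 128/5 - 3 = 113/5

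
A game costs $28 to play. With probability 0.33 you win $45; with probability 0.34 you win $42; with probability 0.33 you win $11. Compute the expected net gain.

4.76

E[payout] = 45·0.33 + 42·0.34 + 11·0.33
 = 14.85 + 14.28 + 3.63
 = 32.76
Net = 32.76 - 28 = 4.76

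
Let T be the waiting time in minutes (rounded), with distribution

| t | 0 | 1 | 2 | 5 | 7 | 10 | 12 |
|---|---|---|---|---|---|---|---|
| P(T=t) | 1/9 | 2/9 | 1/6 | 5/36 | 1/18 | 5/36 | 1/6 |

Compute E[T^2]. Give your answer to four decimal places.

44.9722

E[T^2] = Σ t^2·P(T=t)
 = 0·1/9 + 1·2/9 + 4·1/6 + 25·5/36 + 49·1/18 + 100·5/36 + 144·1/6
 = 0 + 2/9 + 2/3 + 125/36 + 49/18 + 125/9 + 24
 = 1619/36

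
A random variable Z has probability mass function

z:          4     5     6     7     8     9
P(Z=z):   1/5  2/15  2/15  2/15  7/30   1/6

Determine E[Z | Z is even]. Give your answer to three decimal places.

P(Z is even) = 1/5 + 2/15 + 7/30 = 17/30.
E[Z | Z is even] = [4·1/5 + 6·2/15 + 8·7/30] / (17/30)
 = 52/15 / (17/30)
 = 104/17

6.118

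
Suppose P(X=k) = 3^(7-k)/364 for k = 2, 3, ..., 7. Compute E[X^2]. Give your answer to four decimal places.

6.9093

E[X^2] = Σ x^2·P(X=x)
 = 4·243/364 + 9·81/364 + 16·27/364 + 25·9/364 + 36·3/364 + 49·1/364
 = 243/91 + 729/364 + 108/91 + 225/364 + 27/91 + 7/52
 = 2515/364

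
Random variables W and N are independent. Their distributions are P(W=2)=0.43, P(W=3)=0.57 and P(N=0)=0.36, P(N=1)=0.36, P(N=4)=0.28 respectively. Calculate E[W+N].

4.05

E[W+N] = Σ_w Σ_n (w+n) · P(W=w)P(N=n)
 = 2·0.1548 + 3·0.1548 + 6·0.1204 + 3·0.2052 + 4·0.2052 + 7·0.1596
 = 0.3096 + 0.4644 + 0.7224 + 0.6156 + 0.8208 + 1.1172
 = 4.05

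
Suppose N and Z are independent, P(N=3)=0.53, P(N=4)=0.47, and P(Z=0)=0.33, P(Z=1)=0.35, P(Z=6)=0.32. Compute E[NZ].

E[NZ] = Σ_n Σ_z nz · P(N=n)P(Z=z)
 = 0·0.1749 + 3·0.1855 + 18·0.1696 + 0·0.1551 + 4·0.1645 + 24·0.1504
 = 0 + 0.5565 + 3.0528 + 0 + 0.658 + 3.6096
 = 7.8769

7.8769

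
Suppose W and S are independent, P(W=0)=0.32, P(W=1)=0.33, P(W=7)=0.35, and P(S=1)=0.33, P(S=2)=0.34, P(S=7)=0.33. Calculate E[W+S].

E[W+S] = Σ_w Σ_s (w+s) · P(W=w)P(S=s)
 = 1·0.1056 + 2·0.1088 + 7·0.1056 + 2·0.1089 + 3·0.1122 + 8·0.1089 + 8·0.1155 + 9·0.119 + 14·0.1155
 = 0.1056 + 0.2176 + 0.7392 + 0.2178 + 0.3366 + 0.8712 + 0.924 + 1.071 + 1.617
 = 6.1

6.1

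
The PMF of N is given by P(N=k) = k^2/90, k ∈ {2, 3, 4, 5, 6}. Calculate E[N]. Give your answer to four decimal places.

4.8889

E[N] = Σ n·P(N=n)
 = 2·2/45 + 3·1/10 + 4·8/45 + 5·5/18 + 6·2/5
 = 4/45 + 3/10 + 32/45 + 25/18 + 12/5
 = 44/9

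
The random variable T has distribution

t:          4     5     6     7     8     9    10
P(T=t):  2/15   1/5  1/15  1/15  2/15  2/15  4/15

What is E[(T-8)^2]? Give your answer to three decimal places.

E[(T-8)^2] = Σ (t-8)^2·P(T=t)
 = 16·2/15 + 9·1/5 + 4·1/15 + 1·1/15 + 0·2/15 + 1·2/15 + 4·4/15
 = 32/15 + 9/5 + 4/15 + 1/15 + 0 + 2/15 + 16/15
 = 82/15

5.467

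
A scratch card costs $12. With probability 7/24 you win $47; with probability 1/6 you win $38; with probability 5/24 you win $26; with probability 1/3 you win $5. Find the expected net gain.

E[payout] = 47·7/24 + 38·1/6 + 26·5/24 + 5·1/3
 = 329/24 + 19/3 + 65/12 + 5/3
 = 217/8
Net = 217/8 - 12 = 121/8

15.125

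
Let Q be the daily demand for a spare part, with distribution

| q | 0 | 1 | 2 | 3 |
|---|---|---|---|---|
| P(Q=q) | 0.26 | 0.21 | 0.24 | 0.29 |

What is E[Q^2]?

3.78

E[Q^2] = Σ q^2·P(Q=q)
 = 0·0.26 + 1·0.21 + 4·0.24 + 9·0.29
 = 0 + 0.21 + 0.96 + 2.61
 = 3.78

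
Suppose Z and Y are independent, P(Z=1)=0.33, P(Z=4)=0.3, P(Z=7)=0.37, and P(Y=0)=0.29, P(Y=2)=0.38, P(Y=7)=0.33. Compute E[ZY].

12.6484

E[ZY] = Σ_z Σ_y zy · P(Z=z)P(Y=y)
 = 0·0.0957 + 2·0.1254 + 7·0.1089 + 0·0.087 + 8·0.114 + 28·0.099 + 0·0.1073 + 14·0.1406 + 49·0.1221
 = 0 + 0.2508 + 0.7623 + 0 + 0.912 + 2.772 + 0 + 1.9684 + 5.9829
 = 12.6484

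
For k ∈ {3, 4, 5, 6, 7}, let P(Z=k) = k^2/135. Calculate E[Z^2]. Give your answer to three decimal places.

34.511

E[Z^2] = Σ z^2·P(Z=z)
 = 9·1/15 + 16·16/135 + 25·5/27 + 36·4/15 + 49·49/135
 = 3/5 + 256/135 + 125/27 + 48/5 + 2401/135
 = 1553/45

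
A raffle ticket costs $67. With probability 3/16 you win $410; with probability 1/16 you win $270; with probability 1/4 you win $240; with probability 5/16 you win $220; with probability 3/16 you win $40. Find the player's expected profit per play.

E[payout] = 410·3/16 + 270·1/16 + 240·1/4 + 220·5/16 + 40·3/16
 = 615/8 + 135/8 + 60 + 275/4 + 15/2
 = 230
Net = 230 - 67 = 163

163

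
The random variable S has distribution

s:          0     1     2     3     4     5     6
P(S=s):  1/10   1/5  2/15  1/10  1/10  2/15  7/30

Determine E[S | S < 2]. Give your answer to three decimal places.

0.667

P(S < 2) = 1/10 + 1/5 = 3/10.
E[S | S < 2] = [0·1/10 + 1·1/5] / (3/10)
 = 1/5 / (3/10)
 = 2/3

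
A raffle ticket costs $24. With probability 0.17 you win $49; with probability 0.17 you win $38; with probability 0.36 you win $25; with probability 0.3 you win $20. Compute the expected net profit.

E[payout] = 49·0.17 + 38·0.17 + 25·0.36 + 20·0.3
 = 8.33 + 6.46 + 9 + 6
 = 29.79
Net = 29.79 - 24 = 5.79

5.79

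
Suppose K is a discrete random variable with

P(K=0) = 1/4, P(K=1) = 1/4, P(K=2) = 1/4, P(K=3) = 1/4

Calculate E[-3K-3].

E[-3K-3] = Σ (-3k-3)·P(K=k)
 = (-3)·1/4 + (-6)·1/4 + (-9)·1/4 + (-12)·1/4
 = (-3/4) + (-3/2) + (-9/4) + (-3)
 = -15/2

-7.5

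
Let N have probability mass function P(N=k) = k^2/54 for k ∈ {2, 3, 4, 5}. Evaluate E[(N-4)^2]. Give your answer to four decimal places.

0.9259

E[(N-4)^2] = Σ (n-4)^2·P(N=n)
 = 4·2/27 + 1·1/6 + 0·8/27 + 1·25/54
 = 8/27 + 1/6 + 0 + 25/54
 = 25/27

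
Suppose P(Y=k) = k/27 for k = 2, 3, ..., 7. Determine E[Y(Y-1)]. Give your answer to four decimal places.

23.8519

E[Y(Y-1)] = Σ y(y-1)·P(Y=y)
 = 2·2/27 + 6·1/9 + 12·4/27 + 20·5/27 + 30·2/9 + 42·7/27
 = 4/27 + 2/3 + 16/9 + 100/27 + 20/3 + 98/9
 = 644/27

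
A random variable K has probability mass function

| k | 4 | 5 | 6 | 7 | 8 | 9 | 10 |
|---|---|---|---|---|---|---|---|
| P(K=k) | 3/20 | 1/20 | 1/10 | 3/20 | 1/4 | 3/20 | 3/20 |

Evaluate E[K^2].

57.75

E[K^2] = Σ k^2·P(K=k)
 = 16·3/20 + 25·1/20 + 36·1/10 + 49·3/20 + 64·1/4 + 81·3/20 + 100·3/20
 = 12/5 + 5/4 + 18/5 + 147/20 + 16 + 243/20 + 15
 = 231/4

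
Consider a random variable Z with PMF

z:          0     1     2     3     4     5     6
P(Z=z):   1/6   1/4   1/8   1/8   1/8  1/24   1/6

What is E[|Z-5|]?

2.75

E[|Z-5|] = Σ |z-5|·P(Z=z)
 = 5·1/6 + 4·1/4 + 3·1/8 + 2·1/8 + 1·1/8 + 0·1/24 + 1·1/6
 = 5/6 + 1 + 3/8 + 1/4 + 1/8 + 0 + 1/6
 = 11/4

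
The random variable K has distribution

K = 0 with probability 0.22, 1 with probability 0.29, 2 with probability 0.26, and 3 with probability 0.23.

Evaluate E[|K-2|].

E[|K-2|] = Σ |k-2|·P(K=k)
 = 2·0.22 + 1·0.29 + 0·0.26 + 1·0.23
 = 0.44 + 0.29 + 0 + 0.23
 = 0.96

0.96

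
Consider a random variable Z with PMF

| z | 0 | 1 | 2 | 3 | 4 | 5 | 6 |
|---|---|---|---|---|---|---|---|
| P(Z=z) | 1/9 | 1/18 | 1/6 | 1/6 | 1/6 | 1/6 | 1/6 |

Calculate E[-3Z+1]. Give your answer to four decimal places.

E[-3Z+1] = Σ (-3z+1)·P(Z=z)
 = 1·1/9 + (-2)·1/18 + (-5)·1/6 + (-8)·1/6 + (-11)·1/6 + (-14)·1/6 + (-17)·1/6
 = 1/9 + (-1/9) + (-5/6) + (-4/3) + (-11/6) + (-7/3) + (-17/6)
 = -55/6

-9.1667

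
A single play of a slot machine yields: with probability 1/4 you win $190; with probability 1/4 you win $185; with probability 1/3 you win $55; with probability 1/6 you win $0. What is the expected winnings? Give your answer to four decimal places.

E[payout] = 190·1/4 + 185·1/4 + 55·1/3 + 0·1/6
 = 95/2 + 185/4 + 55/3 + 0
 = 1345/12

112.0833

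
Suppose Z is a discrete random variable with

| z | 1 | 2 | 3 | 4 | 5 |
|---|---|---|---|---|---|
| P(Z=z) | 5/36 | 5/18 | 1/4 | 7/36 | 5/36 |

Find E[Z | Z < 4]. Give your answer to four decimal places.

2.1667

P(Z < 4) = 5/36 + 5/18 + 1/4 = 2/3.
E[Z | Z < 4] = [1·5/36 + 2·5/18 + 3·1/4] / (2/3)
 = 13/9 / (2/3)
 = 13/6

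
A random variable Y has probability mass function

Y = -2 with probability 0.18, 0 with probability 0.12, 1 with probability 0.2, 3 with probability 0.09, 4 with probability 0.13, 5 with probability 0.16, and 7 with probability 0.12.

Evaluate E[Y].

E[Y] = Σ y·P(Y=y)
 = (-2)·0.18 + 0·0.12 + 1·0.2 + 3·0.09 + 4·0.13 + 5·0.16 + 7·0.12
 = (-0.36) + 0 + 0.2 + 0.27 + 0.52 + 0.8 + 0.84
 = 2.27

2.27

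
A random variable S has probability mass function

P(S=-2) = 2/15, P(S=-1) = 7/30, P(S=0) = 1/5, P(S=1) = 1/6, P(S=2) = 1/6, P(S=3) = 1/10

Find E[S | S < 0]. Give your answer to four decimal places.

P(S < 0) = 2/15 + 7/30 = 11/30.
E[S | S < 0] = [(-2)·2/15 + (-1)·7/30] / (11/30)
 = -1/2 / (11/30)
 = -15/11

-1.3636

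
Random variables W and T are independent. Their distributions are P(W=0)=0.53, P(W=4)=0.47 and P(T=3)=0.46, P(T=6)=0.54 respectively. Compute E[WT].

E[WT] = Σ_w Σ_t wt · P(W=w)P(T=t)
 = 0·0.2438 + 0·0.2862 + 12·0.2162 + 24·0.2538
 = 0 + 0 + 2.5944 + 6.0912
 = 8.6856

8.6856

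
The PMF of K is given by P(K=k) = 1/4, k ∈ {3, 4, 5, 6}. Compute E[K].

4.5

E[K] = Σ k·P(K=k)
 = 3·1/4 + 4·1/4 + 5·1/4 + 6·1/4
 = 3/4 + 1 + 5/4 + 3/2
 = 9/2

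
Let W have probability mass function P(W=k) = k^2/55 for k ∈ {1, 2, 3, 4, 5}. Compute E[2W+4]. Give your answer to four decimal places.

12.1818

E[2W+4] = Σ (2w+4)·P(W=w)
 = 6·1/55 + 8·4/55 + 10·9/55 + 12·16/55 + 14·5/11
 = 6/55 + 32/55 + 18/11 + 192/55 + 70/11
 = 134/11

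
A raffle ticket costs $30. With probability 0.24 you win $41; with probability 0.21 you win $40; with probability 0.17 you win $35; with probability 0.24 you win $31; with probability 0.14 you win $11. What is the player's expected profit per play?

3.17

E[payout] = 41·0.24 + 40·0.21 + 35·0.17 + 31·0.24 + 11·0.14
 = 9.84 + 8.4 + 5.95 + 7.44 + 1.54
 = 33.17
Net = 33.17 - 30 = 3.17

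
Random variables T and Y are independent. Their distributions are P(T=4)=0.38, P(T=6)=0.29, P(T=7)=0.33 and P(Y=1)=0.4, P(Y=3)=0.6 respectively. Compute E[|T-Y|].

3.37

E[|T-Y|] = Σ_t Σ_y |t-y| · P(T=t)P(Y=y)
 = 3·0.152 + 1·0.228 + 5·0.116 + 3·0.174 + 6·0.132 + 4·0.198
 = 0.456 + 0.228 + 0.58 + 0.522 + 0.792 + 0.792
 = 3.37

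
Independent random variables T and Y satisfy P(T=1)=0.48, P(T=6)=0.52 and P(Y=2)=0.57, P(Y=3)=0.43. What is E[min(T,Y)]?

1.7436

E[min(T,Y)] = Σ_t Σ_y min(t,y) · P(T=t)P(Y=y)
 = 1·0.2736 + 1·0.2064 + 2·0.2964 + 3·0.2236
 = 0.2736 + 0.2064 + 0.5928 + 0.6708
 = 1.7436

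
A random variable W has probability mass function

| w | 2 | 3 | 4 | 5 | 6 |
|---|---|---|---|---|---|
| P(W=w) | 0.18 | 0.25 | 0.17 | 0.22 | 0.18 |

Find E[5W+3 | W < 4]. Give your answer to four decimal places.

15.9070

P(W < 4) = 0.18 + 0.25 = 0.43.
E[5W+3 | W < 4] = [13·0.18 + 18·0.25] / 0.43
 = 6.84 / 0.43
 = 684/43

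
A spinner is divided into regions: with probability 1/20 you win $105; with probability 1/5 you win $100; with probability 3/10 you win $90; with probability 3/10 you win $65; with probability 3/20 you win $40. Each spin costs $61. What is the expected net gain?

16.75

E[payout] = 105·1/20 + 100·1/5 + 90·3/10 + 65·3/10 + 40·3/20
 = 21/4 + 20 + 27 + 39/2 + 6
 = 311/4
Net = 311/4 - 61 = 67/4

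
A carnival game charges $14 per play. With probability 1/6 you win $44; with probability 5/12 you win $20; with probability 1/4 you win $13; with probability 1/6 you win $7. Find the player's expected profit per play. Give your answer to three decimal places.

E[payout] = 44·1/6 + 20·5/12 + 13·1/4 + 7·1/6
 = 22/3 + 25/3 + 13/4 + 7/6
 = 241/12
Net = 241/12 - 14 = 73/12

6.083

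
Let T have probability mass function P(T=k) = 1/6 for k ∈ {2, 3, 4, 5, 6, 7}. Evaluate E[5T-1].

E[5T-1] = Σ (5t-1)·P(T=t)
 = 9·1/6 + 14·1/6 + 19·1/6 + 24·1/6 + 29·1/6 + 34·1/6
 = 3/2 + 7/3 + 19/6 + 4 + 29/6 + 17/3
 = 43/2

21.5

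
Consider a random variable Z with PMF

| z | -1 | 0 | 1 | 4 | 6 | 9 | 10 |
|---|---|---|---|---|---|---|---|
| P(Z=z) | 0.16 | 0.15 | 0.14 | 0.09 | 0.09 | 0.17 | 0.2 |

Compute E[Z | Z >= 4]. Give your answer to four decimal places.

P(Z >= 4) = 0.09 + 0.09 + 0.17 + 0.2 = 0.55.
E[Z | Z >= 4] = [4·0.09 + 6·0.09 + 9·0.17 + 10·0.2] / 0.55
 = 4.43 / 0.55
 = 443/55

8.0545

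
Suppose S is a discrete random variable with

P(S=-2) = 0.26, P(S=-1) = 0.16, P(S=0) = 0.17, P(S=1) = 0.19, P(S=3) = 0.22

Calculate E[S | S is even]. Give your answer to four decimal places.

P(S is even) = 0.26 + 0.17 = 0.43.
E[S | S is even] = [(-2)·0.26 + 0·0.17] / 0.43
 = -0.52 / 0.43
 = -52/43

-1.2093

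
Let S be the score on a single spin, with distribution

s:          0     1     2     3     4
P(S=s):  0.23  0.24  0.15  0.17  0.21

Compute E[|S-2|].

E[|S-2|] = Σ |s-2|·P(S=s)
 = 2·0.23 + 1·0.24 + 0·0.15 + 1·0.17 + 2·0.21
 = 0.46 + 0.24 + 0 + 0.17 + 0.42
 = 1.29

1.29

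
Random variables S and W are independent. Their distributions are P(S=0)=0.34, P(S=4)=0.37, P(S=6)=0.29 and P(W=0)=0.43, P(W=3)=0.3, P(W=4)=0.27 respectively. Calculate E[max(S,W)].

E[max(S,W)] = Σ_s Σ_w max(s,w) · P(S=s)P(W=w)
 = 0·0.1462 + 3·0.102 + 4·0.0918 + 4·0.1591 + 4·0.111 + 4·0.0999 + 6·0.1247 + 6·0.087 + 6·0.0783
 = 0 + 0.306 + 0.3672 + 0.6364 + 0.444 + 0.3996 + 0.7482 + 0.522 + 0.4698
 = 3.8932

3.8932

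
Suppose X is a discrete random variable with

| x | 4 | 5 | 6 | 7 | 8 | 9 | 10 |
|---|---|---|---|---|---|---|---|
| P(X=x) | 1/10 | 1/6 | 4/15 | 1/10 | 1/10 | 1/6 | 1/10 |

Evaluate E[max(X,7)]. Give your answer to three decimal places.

7.733

E[max(X,7)] = Σ max(x,7)·P(X=x)
 = 7·1/10 + 7·1/6 + 7·4/15 + 7·1/10 + 8·1/10 + 9·1/6 + 10·1/10
 = 7/10 + 7/6 + 28/15 + 7/10 + 4/5 + 3/2 + 1
 = 116/15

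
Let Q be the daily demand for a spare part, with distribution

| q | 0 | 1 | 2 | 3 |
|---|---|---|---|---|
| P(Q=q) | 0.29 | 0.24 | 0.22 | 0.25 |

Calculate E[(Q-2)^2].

E[(Q-2)^2] = Σ (q-2)^2·P(Q=q)
 = 4·0.29 + 1·0.24 + 0·0.22 + 1·0.25
 = 1.16 + 0.24 + 0 + 0.25
 = 1.65

1.65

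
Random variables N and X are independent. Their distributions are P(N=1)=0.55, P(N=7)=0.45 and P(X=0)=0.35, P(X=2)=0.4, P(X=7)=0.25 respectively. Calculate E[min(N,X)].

1.505

E[min(N,X)] = Σ_n Σ_x min(n,x) · P(N=n)P(X=x)
 = 0·0.1925 + 1·0.22 + 1·0.1375 + 0·0.1575 + 2·0.18 + 7·0.1125
 = 0 + 0.22 + 0.1375 + 0 + 0.36 + 0.7875
 = 1.505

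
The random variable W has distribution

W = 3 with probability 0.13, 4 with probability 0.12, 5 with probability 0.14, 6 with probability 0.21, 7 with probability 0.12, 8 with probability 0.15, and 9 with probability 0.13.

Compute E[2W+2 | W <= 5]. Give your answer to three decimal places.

P(W <= 5) = 0.13 + 0.12 + 0.14 = 0.39.
E[2W+2 | W <= 5] = [8·0.13 + 10·0.12 + 12·0.14] / 0.39
 = 3.92 / 0.39
 = 392/39

10.051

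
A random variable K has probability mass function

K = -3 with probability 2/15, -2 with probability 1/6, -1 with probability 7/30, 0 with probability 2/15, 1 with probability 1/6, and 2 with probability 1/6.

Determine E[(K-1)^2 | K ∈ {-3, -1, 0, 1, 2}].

4.04

P(K ∈ {-3, -1, 0, 1, 2}) = 2/15 + 7/30 + 2/15 + 1/6 + 1/6 = 5/6.
E[(K-1)^2 | K ∈ {-3, -1, 0, 1, 2}] = [16·2/15 + 4·7/30 + 1·2/15 + 0·1/6 + 1·1/6] / (5/6)
 = 101/30 / (5/6)
 = 101/25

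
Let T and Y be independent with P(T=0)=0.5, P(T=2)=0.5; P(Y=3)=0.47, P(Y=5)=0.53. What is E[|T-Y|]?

E[|T-Y|] = Σ_t Σ_y |t-y| · P(T=t)P(Y=y)
 = 3·0.235 + 5·0.265 + 1·0.235 + 3·0.265
 = 0.705 + 1.325 + 0.235 + 0.795
 = 3.06

3.06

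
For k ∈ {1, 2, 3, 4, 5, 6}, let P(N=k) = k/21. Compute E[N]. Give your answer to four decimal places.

E[N] = Σ n·P(N=n)
 = 1·1/21 + 2·2/21 + 3·1/7 + 4·4/21 + 5·5/21 + 6·2/7
 = 1/21 + 4/21 + 3/7 + 16/21 + 25/21 + 12/7
 = 13/3

4.3333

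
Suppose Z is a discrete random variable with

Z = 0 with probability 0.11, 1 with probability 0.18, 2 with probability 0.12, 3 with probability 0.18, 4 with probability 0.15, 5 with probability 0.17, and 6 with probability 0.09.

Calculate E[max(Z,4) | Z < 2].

4

P(Z < 2) = 0.11 + 0.18 = 0.29.
E[max(Z,4) | Z < 2] = [4·0.11 + 4·0.18] / 0.29
 = 1.16 / 0.29
 = 4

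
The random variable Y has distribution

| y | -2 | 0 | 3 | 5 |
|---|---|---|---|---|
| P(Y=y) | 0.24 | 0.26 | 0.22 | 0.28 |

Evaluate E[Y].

1.58

E[Y] = Σ y·P(Y=y)
 = (-2)·0.24 + 0·0.26 + 3·0.22 + 5·0.28
 = (-0.48) + 0 + 0.66 + 1.4
 = 1.58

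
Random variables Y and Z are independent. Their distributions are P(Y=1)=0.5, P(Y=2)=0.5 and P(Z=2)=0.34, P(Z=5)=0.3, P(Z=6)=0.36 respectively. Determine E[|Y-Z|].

E[|Y-Z|] = Σ_y Σ_z |y-z| · P(Y=y)P(Z=z)
 = 1·0.17 + 4·0.15 + 5·0.18 + 0·0.17 + 3·0.15 + 4·0.18
 = 0.17 + 0.6 + 0.9 + 0 + 0.45 + 0.72
 = 2.84

2.84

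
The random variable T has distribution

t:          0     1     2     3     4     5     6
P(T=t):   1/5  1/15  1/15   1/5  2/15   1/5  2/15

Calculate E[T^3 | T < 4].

P(T < 4) = 1/5 + 1/15 + 1/15 + 1/5 = 8/15.
E[T^3 | T < 4] = [0·1/5 + 1·1/15 + 8·1/15 + 27·1/5] / (8/15)
 = 6 / (8/15)
 = 45/4

11.25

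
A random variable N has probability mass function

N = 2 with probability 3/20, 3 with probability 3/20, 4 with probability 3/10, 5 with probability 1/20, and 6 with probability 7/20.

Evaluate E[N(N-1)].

16.3

E[N(N-1)] = Σ n(n-1)·P(N=n)
 = 2·3/20 + 6·3/20 + 12·3/10 + 20·1/20 + 30·7/20
 = 3/10 + 9/10 + 18/5 + 1 + 21/2
 = 163/10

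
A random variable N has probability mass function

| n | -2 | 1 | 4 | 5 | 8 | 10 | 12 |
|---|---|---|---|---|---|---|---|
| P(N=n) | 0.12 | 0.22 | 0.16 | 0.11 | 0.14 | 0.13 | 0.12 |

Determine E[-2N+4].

E[-2N+4] = Σ (-2n+4)·P(N=n)
 = 8·0.12 + 2·0.22 + (-4)·0.16 + (-6)·0.11 + (-12)·0.14 + (-16)·0.13 + (-20)·0.12
 = 0.96 + 0.44 + (-0.64) + (-0.66) + (-1.68) + (-2.08) + (-2.4)
 = -6.06

-6.06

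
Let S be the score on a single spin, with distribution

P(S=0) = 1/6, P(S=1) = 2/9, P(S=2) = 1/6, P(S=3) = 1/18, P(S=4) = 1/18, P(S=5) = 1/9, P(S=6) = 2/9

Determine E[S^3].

68.5

E[S^3] = Σ s^3·P(S=s)
 = 0·1/6 + 1·2/9 + 8·1/6 + 27·1/18 + 64·1/18 + 125·1/9 + 216·2/9
 = 0 + 2/9 + 4/3 + 3/2 + 32/9 + 125/9 + 48
 = 137/2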